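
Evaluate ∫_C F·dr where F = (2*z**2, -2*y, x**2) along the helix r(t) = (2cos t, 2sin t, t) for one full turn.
4*pi*(1 + 4*pi)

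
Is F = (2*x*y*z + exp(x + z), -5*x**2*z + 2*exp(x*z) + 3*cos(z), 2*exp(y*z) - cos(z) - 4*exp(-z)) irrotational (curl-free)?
No, ∇×F = (5*x**2 - 2*x*exp(x*z) + 2*z*exp(y*z) + 3*sin(z), 2*x*y + exp(x + z), 2*z*(-6*x + exp(x*z)))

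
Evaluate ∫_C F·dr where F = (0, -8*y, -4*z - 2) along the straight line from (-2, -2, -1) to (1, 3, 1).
-24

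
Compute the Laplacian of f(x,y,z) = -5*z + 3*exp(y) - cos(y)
3*exp(y) + cos(y)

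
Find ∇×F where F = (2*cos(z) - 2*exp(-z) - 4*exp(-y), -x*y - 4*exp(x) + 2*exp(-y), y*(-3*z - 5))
(-3*z - 5, -2*sin(z) + 2*exp(-z), -y - 4*exp(x) - 4*exp(-y))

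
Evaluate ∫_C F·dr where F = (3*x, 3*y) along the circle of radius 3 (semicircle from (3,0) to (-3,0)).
0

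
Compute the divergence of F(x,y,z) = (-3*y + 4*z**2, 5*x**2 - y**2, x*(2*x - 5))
-2*y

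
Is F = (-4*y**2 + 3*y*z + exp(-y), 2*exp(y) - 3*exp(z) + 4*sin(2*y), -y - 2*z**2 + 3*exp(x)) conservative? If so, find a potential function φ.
No, ∇×F = (3*exp(z) - 1, 3*y - 3*exp(x), 8*y - 3*z + exp(-y)) ≠ 0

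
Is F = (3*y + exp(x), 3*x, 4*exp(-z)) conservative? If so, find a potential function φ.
Yes, F is conservative. φ = 3*x*y + exp(x) - 4*exp(-z)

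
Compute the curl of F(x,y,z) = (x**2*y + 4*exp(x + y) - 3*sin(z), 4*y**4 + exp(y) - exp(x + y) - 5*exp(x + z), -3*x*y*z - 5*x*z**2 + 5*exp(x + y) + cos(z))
(-3*x*z + 5*exp(x + y) + 5*exp(x + z), 3*y*z + 5*z**2 - 5*exp(x + y) - 3*cos(z), -x**2 - 5*exp(x + y) - 5*exp(x + z))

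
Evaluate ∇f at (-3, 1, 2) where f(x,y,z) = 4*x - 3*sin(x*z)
(4 - 6*cos(6), 0, 9*cos(6))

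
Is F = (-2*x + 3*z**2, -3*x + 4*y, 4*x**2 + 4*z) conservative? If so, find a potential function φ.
No, ∇×F = (0, -8*x + 6*z, -3) ≠ 0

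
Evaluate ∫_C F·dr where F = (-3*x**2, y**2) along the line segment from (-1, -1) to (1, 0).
-5/3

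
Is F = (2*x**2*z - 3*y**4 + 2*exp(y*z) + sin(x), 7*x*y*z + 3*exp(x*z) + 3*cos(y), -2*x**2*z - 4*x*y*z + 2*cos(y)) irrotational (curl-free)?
No, ∇×F = (-7*x*y - 4*x*z - 3*x*exp(x*z) - 2*sin(y), 2*x**2 + 4*x*z + 4*y*z + 2*y*exp(y*z), 12*y**3 + 7*y*z + 3*z*exp(x*z) - 2*z*exp(y*z))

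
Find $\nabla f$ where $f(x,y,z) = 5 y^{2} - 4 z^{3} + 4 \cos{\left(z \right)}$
(0, 10*y, -12*z**2 - 4*sin(z))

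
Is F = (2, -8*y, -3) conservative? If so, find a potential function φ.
Yes, F is conservative. φ = 2*x - 4*y**2 - 3*z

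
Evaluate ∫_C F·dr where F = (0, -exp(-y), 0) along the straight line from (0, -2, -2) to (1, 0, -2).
1 - exp(2)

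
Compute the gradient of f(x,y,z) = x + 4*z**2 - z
(1, 0, 8*z - 1)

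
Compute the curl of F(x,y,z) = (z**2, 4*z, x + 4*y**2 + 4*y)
(8*y, 2*z - 1, 0)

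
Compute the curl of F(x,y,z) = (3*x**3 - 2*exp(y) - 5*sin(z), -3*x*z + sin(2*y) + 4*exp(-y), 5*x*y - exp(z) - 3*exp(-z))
(8*x, -5*y - 5*cos(z), -3*z + 2*exp(y))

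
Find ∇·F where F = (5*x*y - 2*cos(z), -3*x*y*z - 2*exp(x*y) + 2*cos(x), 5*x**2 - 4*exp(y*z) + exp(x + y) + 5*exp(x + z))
-3*x*z - 2*x*exp(x*y) - 4*y*exp(y*z) + 5*y + 5*exp(x + z)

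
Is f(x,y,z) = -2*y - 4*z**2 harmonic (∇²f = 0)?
No, ∇²f = -8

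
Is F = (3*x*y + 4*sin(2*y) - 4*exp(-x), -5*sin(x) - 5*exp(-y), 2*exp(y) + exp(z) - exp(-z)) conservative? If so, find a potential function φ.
No, ∇×F = (2*exp(y), 0, -3*x - 5*cos(x) - 8*cos(2*y)) ≠ 0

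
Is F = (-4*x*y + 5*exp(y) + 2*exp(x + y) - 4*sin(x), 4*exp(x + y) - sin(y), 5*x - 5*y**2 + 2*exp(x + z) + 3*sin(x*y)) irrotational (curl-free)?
No, ∇×F = (3*x*cos(x*y) - 10*y, -3*y*cos(x*y) - 2*exp(x + z) - 5, 4*x - 5*exp(y) + 2*exp(x + y))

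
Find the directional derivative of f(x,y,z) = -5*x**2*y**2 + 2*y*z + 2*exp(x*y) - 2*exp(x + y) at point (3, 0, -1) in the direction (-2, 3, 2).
2*sqrt(17)*(6 - exp(3))/17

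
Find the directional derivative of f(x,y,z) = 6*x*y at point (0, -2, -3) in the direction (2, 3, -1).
-12*sqrt(14)/7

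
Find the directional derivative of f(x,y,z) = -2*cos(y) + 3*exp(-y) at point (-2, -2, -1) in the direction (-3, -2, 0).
2*sqrt(13)*(2*sin(2) + 3*exp(2))/13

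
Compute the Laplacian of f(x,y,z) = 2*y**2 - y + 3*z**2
10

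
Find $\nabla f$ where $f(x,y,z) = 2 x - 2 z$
(2, 0, -2)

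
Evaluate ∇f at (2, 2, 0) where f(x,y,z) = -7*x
(-7, 0, 0)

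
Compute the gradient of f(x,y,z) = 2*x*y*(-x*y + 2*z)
(4*y*(-x*y + z), 4*x*(-x*y + z), 4*x*y)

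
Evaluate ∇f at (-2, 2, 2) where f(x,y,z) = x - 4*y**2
(1, -16, 0)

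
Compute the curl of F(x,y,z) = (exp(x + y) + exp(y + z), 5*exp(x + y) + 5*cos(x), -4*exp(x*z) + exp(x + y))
(exp(x + y), 4*z*exp(x*z) - exp(x + y) + exp(y + z), 4*exp(x + y) - exp(y + z) - 5*sin(x))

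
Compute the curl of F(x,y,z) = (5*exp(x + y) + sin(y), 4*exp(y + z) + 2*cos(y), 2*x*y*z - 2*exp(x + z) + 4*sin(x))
(2*x*z - 4*exp(y + z), -2*y*z + 2*exp(x + z) - 4*cos(x), -5*exp(x + y) - cos(y))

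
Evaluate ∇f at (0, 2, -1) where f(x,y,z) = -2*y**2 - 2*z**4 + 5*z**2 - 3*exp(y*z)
(0, -8 + 3*exp(-2), -2 - 6*exp(-2))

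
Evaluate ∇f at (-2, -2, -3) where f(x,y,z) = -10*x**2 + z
(40, 0, 1)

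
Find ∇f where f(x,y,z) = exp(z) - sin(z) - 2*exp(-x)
(2*exp(-x), 0, exp(z) - cos(z))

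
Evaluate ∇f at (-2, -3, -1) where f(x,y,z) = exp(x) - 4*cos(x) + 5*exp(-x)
(-5*exp(2) - 4*sin(2) + exp(-2), 0, 0)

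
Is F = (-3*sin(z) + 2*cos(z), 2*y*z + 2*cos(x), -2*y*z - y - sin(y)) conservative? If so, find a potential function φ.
No, ∇×F = (-2*y - 2*z - cos(y) - 1, -2*sin(z) - 3*cos(z), -2*sin(x)) ≠ 0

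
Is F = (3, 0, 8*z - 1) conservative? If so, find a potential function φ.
Yes, F is conservative. φ = 3*x + 4*z**2 - z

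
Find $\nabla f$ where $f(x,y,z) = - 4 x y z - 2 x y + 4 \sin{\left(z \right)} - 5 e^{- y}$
(2*y*(-2*z - 1), -4*x*z - 2*x + 5*exp(-y), -4*x*y + 4*cos(z))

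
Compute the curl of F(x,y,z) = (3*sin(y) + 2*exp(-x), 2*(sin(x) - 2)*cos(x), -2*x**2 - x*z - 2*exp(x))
(0, 4*x + z + 2*exp(x), 4*sin(x) + 2*cos(2*x) - 3*cos(y))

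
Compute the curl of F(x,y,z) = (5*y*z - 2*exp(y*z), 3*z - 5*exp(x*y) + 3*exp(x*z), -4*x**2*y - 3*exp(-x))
(-4*x**2 - 3*x*exp(x*z) - 3, (y*(8*x - 2*exp(y*z) + 5)*exp(x) - 3)*exp(-x), -5*y*exp(x*y) + 3*z*exp(x*z) + 2*z*exp(y*z) - 5*z)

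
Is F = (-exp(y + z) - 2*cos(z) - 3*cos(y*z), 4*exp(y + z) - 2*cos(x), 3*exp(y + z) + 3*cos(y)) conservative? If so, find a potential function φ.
No, ∇×F = (-exp(y + z) - 3*sin(y), 3*y*sin(y*z) - exp(y + z) + 2*sin(z), -3*z*sin(y*z) + exp(y + z) + 2*sin(x)) ≠ 0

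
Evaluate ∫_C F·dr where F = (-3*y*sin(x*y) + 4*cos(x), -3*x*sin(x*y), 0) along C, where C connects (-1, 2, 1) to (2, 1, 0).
4*sin(1) + 4*sin(2)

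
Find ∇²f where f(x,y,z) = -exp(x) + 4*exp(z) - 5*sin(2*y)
-exp(x) + 4*exp(z) + 20*sin(2*y)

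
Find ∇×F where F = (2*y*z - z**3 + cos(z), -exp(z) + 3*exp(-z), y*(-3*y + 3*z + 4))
(-6*y + 3*z + exp(z) + 4 + 3*exp(-z), 2*y - 3*z**2 - sin(z), -2*z)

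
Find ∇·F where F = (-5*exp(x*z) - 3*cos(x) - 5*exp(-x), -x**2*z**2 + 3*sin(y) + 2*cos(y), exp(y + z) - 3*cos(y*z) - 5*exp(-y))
3*y*sin(y*z) - 5*z*exp(x*z) + exp(y + z) + 3*sin(x) - 2*sin(y) + 3*cos(y) + 5*exp(-x)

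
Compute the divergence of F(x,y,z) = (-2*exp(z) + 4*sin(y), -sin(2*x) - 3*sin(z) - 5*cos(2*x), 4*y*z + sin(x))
4*y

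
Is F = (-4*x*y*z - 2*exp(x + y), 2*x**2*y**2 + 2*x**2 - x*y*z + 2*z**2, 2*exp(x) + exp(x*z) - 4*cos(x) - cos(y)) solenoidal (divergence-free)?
No, ∇·F = 4*x**2*y - x*z + x*exp(x*z) - 4*y*z - 2*exp(x + y)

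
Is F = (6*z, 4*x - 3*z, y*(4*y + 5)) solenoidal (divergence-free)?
Yes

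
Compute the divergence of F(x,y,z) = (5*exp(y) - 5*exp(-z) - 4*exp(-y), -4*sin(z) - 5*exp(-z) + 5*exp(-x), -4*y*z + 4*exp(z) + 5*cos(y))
-4*y + 4*exp(z)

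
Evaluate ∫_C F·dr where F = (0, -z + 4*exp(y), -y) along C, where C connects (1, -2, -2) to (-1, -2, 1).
6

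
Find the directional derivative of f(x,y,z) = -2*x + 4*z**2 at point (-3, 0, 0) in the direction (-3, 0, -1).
3*sqrt(10)/5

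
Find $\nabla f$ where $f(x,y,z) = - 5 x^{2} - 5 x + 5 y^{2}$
(-10*x - 5, 10*y, 0)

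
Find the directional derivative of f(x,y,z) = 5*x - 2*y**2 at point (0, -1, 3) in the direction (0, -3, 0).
-4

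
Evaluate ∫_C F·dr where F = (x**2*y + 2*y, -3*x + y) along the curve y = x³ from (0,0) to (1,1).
-13/12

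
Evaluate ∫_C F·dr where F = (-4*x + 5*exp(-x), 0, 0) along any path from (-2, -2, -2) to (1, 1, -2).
-5*exp(-1) + 6 + 5*exp(2)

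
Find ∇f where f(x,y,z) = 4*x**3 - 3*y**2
(12*x**2, -6*y, 0)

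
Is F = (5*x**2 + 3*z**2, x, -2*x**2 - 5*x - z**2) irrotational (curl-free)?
No, ∇×F = (0, 4*x + 6*z + 5, 1)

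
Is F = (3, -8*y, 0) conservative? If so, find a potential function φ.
Yes, F is conservative. φ = 3*x - 4*y**2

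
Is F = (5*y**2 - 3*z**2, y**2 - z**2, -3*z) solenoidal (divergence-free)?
No, ∇·F = 2*y - 3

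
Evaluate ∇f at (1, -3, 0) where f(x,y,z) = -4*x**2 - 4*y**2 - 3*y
(-8, 21, 0)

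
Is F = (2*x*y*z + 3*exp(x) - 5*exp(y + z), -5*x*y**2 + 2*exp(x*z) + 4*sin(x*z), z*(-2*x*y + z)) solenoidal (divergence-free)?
No, ∇·F = -12*x*y + 2*y*z + 2*z + 3*exp(x)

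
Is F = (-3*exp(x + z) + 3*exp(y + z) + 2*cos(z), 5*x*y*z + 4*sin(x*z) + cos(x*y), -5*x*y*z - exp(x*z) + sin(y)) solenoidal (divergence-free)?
No, ∇·F = -5*x*y + 5*x*z - x*exp(x*z) - x*sin(x*y) - 3*exp(x + z)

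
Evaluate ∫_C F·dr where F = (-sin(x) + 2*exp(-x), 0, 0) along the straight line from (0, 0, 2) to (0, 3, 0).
0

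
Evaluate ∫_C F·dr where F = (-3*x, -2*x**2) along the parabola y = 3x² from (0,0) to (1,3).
-9/2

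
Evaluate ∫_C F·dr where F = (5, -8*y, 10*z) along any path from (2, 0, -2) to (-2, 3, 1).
-71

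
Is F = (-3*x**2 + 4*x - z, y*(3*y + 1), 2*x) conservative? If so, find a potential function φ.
No, ∇×F = (0, -3, 0) ≠ 0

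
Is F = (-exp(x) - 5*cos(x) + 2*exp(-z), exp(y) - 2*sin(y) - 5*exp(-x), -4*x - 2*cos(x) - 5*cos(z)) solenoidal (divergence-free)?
No, ∇·F = -exp(x) + exp(y) + 5*sin(x) + 5*sin(z) - 2*cos(y)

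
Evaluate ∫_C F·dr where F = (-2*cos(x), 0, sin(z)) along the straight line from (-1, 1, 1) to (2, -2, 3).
-2*sin(2) - 2*sin(1) + cos(1) - cos(3)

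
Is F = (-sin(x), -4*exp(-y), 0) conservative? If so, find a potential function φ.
Yes, F is conservative. φ = cos(x) + 4*exp(-y)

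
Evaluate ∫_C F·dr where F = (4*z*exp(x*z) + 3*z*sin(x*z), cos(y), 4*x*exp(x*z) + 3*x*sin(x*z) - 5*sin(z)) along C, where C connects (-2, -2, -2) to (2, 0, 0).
-4*exp(4) + 3*cos(4) + sin(2) - 5*cos(2) + 6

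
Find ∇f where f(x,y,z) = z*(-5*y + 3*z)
(0, -5*z, -5*y + 6*z)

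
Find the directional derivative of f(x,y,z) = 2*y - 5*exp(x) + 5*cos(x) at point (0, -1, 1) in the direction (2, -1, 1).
-2*sqrt(6)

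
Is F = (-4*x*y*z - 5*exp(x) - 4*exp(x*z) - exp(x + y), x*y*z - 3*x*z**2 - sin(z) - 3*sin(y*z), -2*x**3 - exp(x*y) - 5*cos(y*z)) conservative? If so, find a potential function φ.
No, ∇×F = (-x*y + 6*x*z - x*exp(x*y) + 3*y*cos(y*z) + 5*z*sin(y*z) + cos(z), 6*x**2 - 4*x*y - 4*x*exp(x*z) + y*exp(x*y), 4*x*z + y*z - 3*z**2 + exp(x + y)) ≠ 0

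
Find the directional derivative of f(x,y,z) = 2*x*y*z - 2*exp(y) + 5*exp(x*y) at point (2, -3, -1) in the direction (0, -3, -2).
6*sqrt(13)*(-5 + exp(3) + 6*exp(6))*exp(-6)/13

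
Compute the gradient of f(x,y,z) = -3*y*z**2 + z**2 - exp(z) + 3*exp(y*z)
(0, 3*z*(-z + exp(y*z)), -6*y*z + 3*y*exp(y*z) + 2*z - exp(z))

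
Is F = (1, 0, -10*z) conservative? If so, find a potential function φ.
Yes, F is conservative. φ = x - 5*z**2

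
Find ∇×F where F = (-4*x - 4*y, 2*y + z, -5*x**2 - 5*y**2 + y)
(-10*y, 10*x, 4)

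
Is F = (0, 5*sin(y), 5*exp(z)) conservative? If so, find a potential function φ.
Yes, F is conservative. φ = 5*exp(z) - 5*cos(y)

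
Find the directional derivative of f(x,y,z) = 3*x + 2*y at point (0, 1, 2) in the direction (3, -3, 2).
3*sqrt(22)/22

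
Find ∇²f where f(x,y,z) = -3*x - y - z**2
-2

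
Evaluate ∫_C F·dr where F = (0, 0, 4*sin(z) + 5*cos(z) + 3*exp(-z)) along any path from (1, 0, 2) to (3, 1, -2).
-3*exp(2) - 10*sin(2) + 3*exp(-2)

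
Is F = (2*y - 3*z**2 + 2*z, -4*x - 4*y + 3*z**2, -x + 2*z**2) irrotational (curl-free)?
No, ∇×F = (-6*z, 3 - 6*z, -6)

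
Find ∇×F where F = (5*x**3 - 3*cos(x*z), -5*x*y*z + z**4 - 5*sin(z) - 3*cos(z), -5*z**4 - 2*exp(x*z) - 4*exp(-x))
(5*x*y - 4*z**3 - 3*sin(z) + 5*cos(z), 3*x*sin(x*z) + 2*z*exp(x*z) - 4*exp(-x), -5*y*z)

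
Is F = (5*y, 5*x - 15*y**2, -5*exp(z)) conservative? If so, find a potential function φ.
Yes, F is conservative. φ = 5*x*y - 5*y**3 - 5*exp(z)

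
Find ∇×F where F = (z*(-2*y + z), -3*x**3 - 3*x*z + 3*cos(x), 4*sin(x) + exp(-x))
(3*x, -2*y + 2*z - 4*cos(x) + exp(-x), -9*x**2 - z - 3*sin(x))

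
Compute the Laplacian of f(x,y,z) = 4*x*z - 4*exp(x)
-4*exp(x)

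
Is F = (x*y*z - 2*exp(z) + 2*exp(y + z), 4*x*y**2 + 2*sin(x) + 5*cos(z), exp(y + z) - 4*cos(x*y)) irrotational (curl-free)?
No, ∇×F = (4*x*sin(x*y) + exp(y + z) + 5*sin(z), x*y - 4*y*sin(x*y) - 2*exp(z) + 2*exp(y + z), -x*z + 4*y**2 - 2*exp(y + z) + 2*cos(x))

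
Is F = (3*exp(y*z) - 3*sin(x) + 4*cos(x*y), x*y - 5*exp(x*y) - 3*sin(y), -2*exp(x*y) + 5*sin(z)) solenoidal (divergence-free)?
No, ∇·F = -5*x*exp(x*y) + x - 4*y*sin(x*y) - 3*cos(x) - 3*cos(y) + 5*cos(z)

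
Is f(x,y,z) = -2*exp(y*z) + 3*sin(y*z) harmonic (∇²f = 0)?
No, ∇²f = (-y**2 - z**2)*(2*exp(y*z) + 3*sin(y*z))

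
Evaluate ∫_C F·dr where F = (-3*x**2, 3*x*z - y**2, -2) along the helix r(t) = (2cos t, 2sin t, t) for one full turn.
4*pi*(-1 + 3*pi)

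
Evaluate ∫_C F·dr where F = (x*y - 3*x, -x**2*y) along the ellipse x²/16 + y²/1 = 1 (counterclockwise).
0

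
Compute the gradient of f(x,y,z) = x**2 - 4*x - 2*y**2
(2*x - 4, -4*y, 0)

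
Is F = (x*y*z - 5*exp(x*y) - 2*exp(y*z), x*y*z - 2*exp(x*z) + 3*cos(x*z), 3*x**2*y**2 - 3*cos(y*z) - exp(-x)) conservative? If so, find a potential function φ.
No, ∇×F = (6*x**2*y - x*y + 2*x*exp(x*z) + 3*x*sin(x*z) + 3*z*sin(y*z), (y*(-6*x*y + x - 2*exp(y*z))*exp(x) - 1)*exp(-x), -x*z + 5*x*exp(x*y) + y*z - 2*z*exp(x*z) + 2*z*exp(y*z) - 3*z*sin(x*z)) ≠ 0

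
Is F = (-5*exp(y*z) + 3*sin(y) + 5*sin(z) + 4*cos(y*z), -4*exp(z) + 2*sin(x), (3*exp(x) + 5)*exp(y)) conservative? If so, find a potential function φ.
No, ∇×F = ((3*exp(x) + 5)*exp(y) + 4*exp(z), -5*y*exp(y*z) - 4*y*sin(y*z) - 3*exp(x + y) + 5*cos(z), 5*z*exp(y*z) + 4*z*sin(y*z) + 2*cos(x) - 3*cos(y)) ≠ 0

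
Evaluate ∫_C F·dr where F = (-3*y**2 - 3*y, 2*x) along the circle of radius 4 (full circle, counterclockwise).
80*pi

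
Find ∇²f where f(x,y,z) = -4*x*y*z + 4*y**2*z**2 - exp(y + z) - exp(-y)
8*y**2 + 8*z**2 - 2*exp(y + z) - exp(-y)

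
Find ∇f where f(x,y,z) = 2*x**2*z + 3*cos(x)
(4*x*z - 3*sin(x), 0, 2*x**2)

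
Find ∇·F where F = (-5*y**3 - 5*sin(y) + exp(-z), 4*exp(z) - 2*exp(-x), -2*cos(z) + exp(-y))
2*sin(z)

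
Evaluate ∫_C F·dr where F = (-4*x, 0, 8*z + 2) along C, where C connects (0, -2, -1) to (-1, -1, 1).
2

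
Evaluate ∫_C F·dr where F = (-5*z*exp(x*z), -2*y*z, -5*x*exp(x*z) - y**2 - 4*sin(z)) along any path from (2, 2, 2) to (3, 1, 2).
-5*exp(6) + 6 + 5*exp(4)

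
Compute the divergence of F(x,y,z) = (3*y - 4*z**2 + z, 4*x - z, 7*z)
7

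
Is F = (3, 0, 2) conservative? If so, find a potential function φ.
Yes, F is conservative. φ = 3*x + 2*z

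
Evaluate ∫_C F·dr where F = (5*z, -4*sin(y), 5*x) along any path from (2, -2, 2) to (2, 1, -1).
-30 - 4*cos(2) + 4*cos(1)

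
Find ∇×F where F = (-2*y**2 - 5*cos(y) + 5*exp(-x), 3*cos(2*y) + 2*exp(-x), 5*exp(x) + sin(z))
(0, -5*exp(x), 4*y - 5*sin(y) - 2*exp(-x))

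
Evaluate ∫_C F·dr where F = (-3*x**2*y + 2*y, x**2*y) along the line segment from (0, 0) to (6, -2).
348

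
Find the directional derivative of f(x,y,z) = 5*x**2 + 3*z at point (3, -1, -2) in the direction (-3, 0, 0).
-30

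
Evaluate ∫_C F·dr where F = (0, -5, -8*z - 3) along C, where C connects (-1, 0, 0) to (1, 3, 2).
-37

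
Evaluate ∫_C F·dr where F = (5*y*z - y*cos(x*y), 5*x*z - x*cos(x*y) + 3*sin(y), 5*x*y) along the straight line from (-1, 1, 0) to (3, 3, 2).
-sin(1) - sin(9) + 3*cos(1) - 3*cos(3) + 90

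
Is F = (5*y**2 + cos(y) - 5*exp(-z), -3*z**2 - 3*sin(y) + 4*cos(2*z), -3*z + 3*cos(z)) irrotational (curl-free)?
No, ∇×F = (6*z + 8*sin(2*z), 5*exp(-z), -10*y + sin(y))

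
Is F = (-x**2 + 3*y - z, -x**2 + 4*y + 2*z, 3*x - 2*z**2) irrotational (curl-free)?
No, ∇×F = (-2, -4, -2*x - 3)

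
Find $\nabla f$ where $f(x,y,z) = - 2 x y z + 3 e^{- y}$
(-2*y*z, -2*x*z - 3*exp(-y), -2*x*y)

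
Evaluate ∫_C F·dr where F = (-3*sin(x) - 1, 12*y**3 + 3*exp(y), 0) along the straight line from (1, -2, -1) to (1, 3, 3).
-3*exp(-2) + 3*exp(3) + 195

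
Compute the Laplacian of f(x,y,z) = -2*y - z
0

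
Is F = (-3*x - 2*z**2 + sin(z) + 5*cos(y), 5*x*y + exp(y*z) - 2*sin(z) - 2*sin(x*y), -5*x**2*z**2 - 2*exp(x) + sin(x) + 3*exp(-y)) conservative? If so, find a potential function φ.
No, ∇×F = (-y*exp(y*z) + 2*cos(z) - 3*exp(-y), 10*x*z**2 - 4*z + 2*exp(x) - cos(x) + cos(z), -2*y*cos(x*y) + 5*y + 5*sin(y)) ≠ 0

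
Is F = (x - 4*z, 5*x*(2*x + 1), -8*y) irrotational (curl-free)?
No, ∇×F = (-8, -4, 20*x + 5)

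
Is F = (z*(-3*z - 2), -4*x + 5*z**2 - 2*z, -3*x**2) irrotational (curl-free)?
No, ∇×F = (2 - 10*z, 6*x - 6*z - 2, -4)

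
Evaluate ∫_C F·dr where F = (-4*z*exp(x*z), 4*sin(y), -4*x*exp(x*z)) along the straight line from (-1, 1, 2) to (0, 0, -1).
-8 + 4*exp(-2) + 4*cos(1)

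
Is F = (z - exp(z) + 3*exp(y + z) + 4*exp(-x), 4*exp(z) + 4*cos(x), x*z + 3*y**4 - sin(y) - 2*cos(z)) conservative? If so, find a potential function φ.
No, ∇×F = (12*y**3 - 4*exp(z) - cos(y), -z - exp(z) + 3*exp(y + z) + 1, -3*exp(y + z) - 4*sin(x)) ≠ 0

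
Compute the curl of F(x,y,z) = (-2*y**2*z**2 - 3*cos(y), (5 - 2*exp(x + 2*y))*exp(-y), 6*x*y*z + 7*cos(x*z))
(6*x*z, z*(-4*y**2 - 6*y + 7*sin(x*z)), 4*y*z**2 - 2*exp(x + y) - 3*sin(y))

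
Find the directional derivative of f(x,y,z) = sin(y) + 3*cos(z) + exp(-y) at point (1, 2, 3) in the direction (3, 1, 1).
sqrt(11)*(-3*exp(2)*sin(3) + exp(2)*cos(2) - 1)*exp(-2)/11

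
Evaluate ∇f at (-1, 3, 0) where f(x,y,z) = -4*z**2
(0, 0, 0)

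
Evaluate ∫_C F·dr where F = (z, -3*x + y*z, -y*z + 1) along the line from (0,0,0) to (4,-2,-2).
6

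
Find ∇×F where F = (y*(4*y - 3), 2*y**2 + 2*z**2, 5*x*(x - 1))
(-4*z, 5 - 10*x, 3 - 8*y)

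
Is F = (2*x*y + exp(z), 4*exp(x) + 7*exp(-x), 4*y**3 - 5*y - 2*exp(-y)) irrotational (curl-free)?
No, ∇×F = (12*y**2 - 5 + 2*exp(-y), exp(z), -2*x + 4*exp(x) - 7*exp(-x))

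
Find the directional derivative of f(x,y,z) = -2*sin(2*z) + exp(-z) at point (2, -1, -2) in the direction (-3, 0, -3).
sqrt(2)*(4*cos(4) + exp(2))/2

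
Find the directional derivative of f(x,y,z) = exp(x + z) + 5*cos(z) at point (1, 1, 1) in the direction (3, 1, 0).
3*sqrt(10)*exp(2)/10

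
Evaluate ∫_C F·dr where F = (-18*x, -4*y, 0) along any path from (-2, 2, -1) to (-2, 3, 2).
-10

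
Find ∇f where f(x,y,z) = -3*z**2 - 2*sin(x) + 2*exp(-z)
(-2*cos(x), 0, -6*z - 2*exp(-z))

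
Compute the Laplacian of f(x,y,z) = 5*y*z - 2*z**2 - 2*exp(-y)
-4 - 2*exp(-y)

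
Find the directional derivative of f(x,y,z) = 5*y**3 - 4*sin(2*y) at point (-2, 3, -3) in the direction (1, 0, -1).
0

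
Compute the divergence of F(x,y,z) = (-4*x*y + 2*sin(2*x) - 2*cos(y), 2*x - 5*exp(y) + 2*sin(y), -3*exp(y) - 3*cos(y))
-4*y - 5*exp(y) + 4*cos(2*x) + 2*cos(y)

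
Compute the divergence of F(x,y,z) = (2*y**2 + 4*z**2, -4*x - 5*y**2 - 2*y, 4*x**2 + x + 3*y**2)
-10*y - 2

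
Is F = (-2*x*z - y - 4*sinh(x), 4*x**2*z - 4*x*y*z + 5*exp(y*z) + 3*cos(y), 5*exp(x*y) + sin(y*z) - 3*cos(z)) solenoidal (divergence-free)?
No, ∇·F = -4*x*z + y*cos(y*z) + 5*z*exp(y*z) - 2*z - 3*sin(y) + 3*sin(z) - 4*cosh(x)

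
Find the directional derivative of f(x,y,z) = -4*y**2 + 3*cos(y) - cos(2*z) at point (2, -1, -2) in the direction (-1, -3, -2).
sqrt(14)*(-24 - 9*sin(1) + 4*sin(4))/14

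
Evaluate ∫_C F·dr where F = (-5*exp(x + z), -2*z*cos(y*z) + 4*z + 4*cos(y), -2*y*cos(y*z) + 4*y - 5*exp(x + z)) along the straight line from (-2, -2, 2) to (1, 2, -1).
-2*sin(4) + 8 + 10*sin(2)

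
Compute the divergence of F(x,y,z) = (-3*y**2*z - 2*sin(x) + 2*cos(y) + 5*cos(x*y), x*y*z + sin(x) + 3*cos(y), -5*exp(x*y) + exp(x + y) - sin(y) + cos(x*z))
x*z - x*sin(x*z) - 5*y*sin(x*y) - 3*sin(y) - 2*cos(x)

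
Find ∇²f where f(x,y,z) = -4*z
0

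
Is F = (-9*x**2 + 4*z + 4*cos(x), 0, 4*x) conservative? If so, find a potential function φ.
Yes, F is conservative. φ = -3*x**3 + 4*x*z + 4*sin(x)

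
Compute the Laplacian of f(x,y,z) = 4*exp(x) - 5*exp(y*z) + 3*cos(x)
-5*y**2*exp(y*z) - 5*z**2*exp(y*z) + 4*exp(x) - 3*cos(x)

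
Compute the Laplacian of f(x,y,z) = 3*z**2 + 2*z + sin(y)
6 - sin(y)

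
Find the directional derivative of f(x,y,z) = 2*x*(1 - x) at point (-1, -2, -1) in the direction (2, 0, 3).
12*sqrt(13)/13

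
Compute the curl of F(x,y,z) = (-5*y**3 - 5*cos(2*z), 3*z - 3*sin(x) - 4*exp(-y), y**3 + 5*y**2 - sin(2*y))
(3*y**2 + 10*y - 2*cos(2*y) - 3, 10*sin(2*z), 15*y**2 - 3*cos(x))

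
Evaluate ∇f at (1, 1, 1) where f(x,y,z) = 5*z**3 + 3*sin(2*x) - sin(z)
(6*cos(2), 0, 15 - cos(1))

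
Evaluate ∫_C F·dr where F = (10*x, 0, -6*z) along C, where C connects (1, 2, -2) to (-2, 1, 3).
0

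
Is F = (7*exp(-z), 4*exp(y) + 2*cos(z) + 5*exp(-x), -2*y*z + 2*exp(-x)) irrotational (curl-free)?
No, ∇×F = (-2*z + 2*sin(z), -7*exp(-z) + 2*exp(-x), -5*exp(-x))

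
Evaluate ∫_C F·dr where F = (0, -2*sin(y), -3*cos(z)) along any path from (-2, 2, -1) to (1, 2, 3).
-3*sin(1) - 3*sin(3)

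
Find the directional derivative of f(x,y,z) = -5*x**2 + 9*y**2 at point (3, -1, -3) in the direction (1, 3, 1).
-84*sqrt(11)/11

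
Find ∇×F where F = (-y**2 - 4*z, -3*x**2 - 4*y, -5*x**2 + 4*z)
(0, 10*x - 4, -6*x + 2*y)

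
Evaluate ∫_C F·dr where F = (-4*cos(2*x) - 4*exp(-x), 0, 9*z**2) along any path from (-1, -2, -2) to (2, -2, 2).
-4*E - 2*sin(2) + 4*exp(-2) - 2*sin(4) + 48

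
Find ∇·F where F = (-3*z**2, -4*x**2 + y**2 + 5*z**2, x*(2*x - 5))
2*y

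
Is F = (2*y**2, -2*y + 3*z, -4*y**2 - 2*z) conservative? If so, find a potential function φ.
No, ∇×F = (-8*y - 3, 0, -4*y) ≠ 0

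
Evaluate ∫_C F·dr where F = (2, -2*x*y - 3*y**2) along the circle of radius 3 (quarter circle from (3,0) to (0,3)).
-51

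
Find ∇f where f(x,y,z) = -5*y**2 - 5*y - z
(0, -10*y - 5, -1)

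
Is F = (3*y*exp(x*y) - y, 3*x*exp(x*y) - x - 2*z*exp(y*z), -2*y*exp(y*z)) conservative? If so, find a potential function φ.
Yes, F is conservative. φ = -x*y + 3*exp(x*y) - 2*exp(y*z)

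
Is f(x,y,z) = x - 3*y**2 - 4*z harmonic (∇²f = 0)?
No, ∇²f = -6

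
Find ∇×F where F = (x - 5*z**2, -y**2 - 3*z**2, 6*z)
(6*z, -10*z, 0)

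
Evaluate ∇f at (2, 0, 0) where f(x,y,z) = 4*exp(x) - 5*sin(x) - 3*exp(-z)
(-5*cos(2) + 4*exp(2), 0, 3)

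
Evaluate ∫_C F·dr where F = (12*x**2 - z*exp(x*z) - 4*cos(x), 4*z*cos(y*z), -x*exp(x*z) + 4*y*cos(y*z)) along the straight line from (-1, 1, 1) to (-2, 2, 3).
(4*(-7 - 2*sin(1) + sin(6) + sin(2))*exp(6) - 1 + exp(5))*exp(-6)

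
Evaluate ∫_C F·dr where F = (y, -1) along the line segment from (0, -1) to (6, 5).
6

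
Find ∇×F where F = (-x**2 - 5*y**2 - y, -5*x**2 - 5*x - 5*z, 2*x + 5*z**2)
(5, -2, -10*x + 10*y - 4)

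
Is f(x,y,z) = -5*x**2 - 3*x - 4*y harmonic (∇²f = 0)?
No, ∇²f = -10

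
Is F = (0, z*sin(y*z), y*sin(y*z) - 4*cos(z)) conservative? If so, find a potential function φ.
Yes, F is conservative. φ = -4*sin(z) - cos(y*z)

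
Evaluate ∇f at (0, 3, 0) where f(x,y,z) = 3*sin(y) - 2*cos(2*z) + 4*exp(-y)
(0, 3*cos(3) - 4*exp(-3), 0)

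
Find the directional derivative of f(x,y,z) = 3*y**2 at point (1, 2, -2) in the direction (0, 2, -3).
24*sqrt(13)/13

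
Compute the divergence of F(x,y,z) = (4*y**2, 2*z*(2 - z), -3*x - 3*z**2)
-6*z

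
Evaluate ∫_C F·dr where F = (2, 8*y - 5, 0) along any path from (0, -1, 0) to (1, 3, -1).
14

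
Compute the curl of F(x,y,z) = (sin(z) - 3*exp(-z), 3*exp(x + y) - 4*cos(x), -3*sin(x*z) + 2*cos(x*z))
(0, 2*z*sin(x*z) + 3*z*cos(x*z) + cos(z) + 3*exp(-z), 3*exp(x + y) + 4*sin(x))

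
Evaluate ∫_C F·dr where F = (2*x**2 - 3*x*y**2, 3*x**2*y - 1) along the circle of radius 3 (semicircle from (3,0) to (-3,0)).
-36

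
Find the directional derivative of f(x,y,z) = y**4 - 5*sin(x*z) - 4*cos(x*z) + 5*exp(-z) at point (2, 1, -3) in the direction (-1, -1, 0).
-sqrt(2)*(12*sin(6) + 4 + 15*cos(6))/2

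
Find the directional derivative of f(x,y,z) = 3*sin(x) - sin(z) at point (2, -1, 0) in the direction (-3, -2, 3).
-3*sqrt(22)*(3*cos(2) + 1)/22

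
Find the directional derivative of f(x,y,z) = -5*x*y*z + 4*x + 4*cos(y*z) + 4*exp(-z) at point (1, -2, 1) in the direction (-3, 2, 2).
-8*sqrt(17)*(1 + E*sin(2) + 4*E)*exp(-1)/17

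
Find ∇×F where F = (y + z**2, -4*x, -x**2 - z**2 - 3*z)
(0, 2*x + 2*z, -5)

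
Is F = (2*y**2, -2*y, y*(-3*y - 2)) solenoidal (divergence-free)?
No, ∇·F = -2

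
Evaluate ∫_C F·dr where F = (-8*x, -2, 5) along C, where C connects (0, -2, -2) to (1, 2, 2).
8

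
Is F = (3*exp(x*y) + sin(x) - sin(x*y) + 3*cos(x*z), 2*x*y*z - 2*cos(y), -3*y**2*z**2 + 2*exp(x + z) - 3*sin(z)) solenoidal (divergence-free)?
No, ∇·F = 2*x*z - 6*y**2*z + 3*y*exp(x*y) - y*cos(x*y) - 3*z*sin(x*z) + 2*exp(x + z) + 2*sin(y) + cos(x) - 3*cos(z)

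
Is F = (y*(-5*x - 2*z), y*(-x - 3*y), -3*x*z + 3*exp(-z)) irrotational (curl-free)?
No, ∇×F = (0, -2*y + 3*z, 5*x - y + 2*z)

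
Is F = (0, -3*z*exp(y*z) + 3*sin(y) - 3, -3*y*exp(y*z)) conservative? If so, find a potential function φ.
Yes, F is conservative. φ = -3*y - 3*exp(y*z) - 3*cos(y)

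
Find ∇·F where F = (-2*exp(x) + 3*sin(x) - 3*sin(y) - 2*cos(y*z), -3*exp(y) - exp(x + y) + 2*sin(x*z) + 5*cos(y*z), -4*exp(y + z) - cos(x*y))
-5*z*sin(y*z) - 2*exp(x) - 3*exp(y) - exp(x + y) - 4*exp(y + z) + 3*cos(x)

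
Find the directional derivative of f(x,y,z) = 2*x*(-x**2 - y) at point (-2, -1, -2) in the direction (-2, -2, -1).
12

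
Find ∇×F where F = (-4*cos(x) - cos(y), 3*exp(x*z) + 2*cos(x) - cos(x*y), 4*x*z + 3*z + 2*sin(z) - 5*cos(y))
(-3*x*exp(x*z) + 5*sin(y), -4*z, y*sin(x*y) + 3*z*exp(x*z) - 2*sin(x) - sin(y))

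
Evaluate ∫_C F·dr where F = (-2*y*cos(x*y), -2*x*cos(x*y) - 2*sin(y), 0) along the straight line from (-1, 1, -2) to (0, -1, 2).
-2*sin(1)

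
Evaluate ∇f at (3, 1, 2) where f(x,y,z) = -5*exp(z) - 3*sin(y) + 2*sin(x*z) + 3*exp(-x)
(-3*exp(-3) + 4*cos(6), -3*cos(1), -5*exp(2) + 6*cos(6))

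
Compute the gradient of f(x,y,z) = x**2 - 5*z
(2*x, 0, -5)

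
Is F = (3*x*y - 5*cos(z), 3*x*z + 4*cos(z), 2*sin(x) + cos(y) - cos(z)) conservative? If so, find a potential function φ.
No, ∇×F = (-3*x - sin(y) + 4*sin(z), 5*sin(z) - 2*cos(x), -3*x + 3*z) ≠ 0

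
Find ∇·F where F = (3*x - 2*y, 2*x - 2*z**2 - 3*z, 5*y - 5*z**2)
3 - 10*z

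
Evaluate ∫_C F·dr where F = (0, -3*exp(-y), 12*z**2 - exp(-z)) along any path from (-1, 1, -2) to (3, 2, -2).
3*(1 - E)*exp(-2)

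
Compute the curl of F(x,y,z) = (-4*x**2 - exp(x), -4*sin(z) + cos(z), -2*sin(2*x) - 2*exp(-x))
(sin(z) + 4*cos(z), 4*cos(2*x) - 2*exp(-x), 0)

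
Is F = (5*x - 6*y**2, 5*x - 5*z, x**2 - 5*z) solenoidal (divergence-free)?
Yes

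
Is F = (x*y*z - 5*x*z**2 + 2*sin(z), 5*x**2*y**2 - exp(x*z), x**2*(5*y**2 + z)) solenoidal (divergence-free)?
No, ∇·F = 10*x**2*y + x**2 + y*z - 5*z**2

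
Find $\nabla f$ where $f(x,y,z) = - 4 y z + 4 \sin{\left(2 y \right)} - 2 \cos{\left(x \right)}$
(2*sin(x), -4*z + 8*cos(2*y), -4*y)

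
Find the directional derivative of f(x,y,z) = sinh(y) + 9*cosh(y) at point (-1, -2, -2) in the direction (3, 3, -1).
-3*sqrt(19)*(-cosh(2) + 9*sinh(2))/19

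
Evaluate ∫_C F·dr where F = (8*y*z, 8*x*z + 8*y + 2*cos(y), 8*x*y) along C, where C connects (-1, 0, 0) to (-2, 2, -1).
2*sin(2) + 48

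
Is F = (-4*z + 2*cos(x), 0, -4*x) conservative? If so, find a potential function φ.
Yes, F is conservative. φ = -4*x*z + 2*sin(x)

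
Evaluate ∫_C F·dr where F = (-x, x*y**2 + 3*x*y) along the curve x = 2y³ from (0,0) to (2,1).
-7/15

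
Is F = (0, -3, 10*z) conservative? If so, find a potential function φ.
Yes, F is conservative. φ = -3*y + 5*z**2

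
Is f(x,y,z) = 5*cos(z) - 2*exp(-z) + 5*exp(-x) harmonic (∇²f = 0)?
No, ∇²f = -5*cos(z) - 2*exp(-z) + 5*exp(-x)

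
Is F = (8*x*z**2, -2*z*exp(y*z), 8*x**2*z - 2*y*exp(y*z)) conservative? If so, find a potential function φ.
Yes, F is conservative. φ = 4*x**2*z**2 - 2*exp(y*z)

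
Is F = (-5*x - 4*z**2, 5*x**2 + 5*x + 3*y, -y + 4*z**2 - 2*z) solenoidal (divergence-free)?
No, ∇·F = 8*z - 4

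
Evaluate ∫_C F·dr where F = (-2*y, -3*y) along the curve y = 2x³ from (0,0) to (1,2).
-7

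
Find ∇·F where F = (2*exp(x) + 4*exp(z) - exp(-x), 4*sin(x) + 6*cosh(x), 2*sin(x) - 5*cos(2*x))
sinh(x) + 3*cosh(x)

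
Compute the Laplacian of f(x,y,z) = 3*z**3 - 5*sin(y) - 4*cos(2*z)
18*z + 5*sin(y) + 16*cos(2*z)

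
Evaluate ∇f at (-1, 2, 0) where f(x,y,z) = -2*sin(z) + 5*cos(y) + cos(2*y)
(0, -(4*cos(2) + 5)*sin(2), -2)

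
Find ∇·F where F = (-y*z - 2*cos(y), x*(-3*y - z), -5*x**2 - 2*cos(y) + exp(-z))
-3*x - exp(-z)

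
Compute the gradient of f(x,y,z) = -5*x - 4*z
(-5, 0, -4)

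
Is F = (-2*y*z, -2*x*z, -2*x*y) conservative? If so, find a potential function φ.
Yes, F is conservative. φ = -2*x*y*z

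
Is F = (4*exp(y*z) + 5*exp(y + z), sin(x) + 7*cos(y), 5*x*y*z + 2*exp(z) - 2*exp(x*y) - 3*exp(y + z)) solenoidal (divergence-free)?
No, ∇·F = 5*x*y + 2*exp(z) - 3*exp(y + z) - 7*sin(y)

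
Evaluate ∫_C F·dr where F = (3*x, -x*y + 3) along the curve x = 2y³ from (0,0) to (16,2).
1886/5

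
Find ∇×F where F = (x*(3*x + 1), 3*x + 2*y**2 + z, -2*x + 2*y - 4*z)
(1, 2, 3)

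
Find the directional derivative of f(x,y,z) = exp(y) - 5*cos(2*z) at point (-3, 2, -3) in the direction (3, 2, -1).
sqrt(14)*(5*sin(6) + exp(2))/7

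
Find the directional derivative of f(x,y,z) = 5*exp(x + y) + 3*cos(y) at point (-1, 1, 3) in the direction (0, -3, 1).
3*sqrt(10)*(-5 + 3*sin(1))/10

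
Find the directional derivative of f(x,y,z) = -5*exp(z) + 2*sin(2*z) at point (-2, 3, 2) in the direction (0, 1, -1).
sqrt(2)*(-4*cos(4) + 5*exp(2))/2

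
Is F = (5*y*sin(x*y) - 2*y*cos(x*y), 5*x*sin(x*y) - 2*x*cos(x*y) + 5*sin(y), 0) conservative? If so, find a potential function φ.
Yes, F is conservative. φ = -2*sin(x*y) - 5*cos(y) - 5*cos(x*y)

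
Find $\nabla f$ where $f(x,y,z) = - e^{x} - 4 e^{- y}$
(-exp(x), 4*exp(-y), 0)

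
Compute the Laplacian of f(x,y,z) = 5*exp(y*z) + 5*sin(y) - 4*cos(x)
5*y**2*exp(y*z) + 5*z**2*exp(y*z) - 5*sin(y) + 4*cos(x)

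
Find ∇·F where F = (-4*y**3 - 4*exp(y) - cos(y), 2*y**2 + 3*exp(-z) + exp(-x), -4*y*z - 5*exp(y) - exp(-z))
exp(-z)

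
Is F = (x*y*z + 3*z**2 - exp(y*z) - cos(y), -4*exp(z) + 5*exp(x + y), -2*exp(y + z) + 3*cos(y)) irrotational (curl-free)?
No, ∇×F = (4*exp(z) - 2*exp(y + z) - 3*sin(y), x*y - y*exp(y*z) + 6*z, -x*z + z*exp(y*z) + 5*exp(x + y) - sin(y))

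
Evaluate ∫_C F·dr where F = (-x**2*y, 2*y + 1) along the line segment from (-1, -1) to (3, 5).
-14/3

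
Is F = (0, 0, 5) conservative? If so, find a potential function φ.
Yes, F is conservative. φ = 5*z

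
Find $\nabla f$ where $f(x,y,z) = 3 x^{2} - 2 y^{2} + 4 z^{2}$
(6*x, -4*y, 8*z)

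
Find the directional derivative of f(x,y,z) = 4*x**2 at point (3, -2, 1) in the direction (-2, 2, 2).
-8*sqrt(3)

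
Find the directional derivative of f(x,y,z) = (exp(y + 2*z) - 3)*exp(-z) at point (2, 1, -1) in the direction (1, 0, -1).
sqrt(2)*(-3*E - 1)/2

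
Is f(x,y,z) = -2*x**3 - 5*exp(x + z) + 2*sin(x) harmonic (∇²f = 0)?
No, ∇²f = -12*x - 10*exp(x + z) - 2*sin(x)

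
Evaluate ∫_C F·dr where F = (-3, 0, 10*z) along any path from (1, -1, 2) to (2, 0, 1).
-18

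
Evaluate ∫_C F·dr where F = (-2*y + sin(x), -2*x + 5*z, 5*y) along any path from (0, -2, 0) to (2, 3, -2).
-41 - cos(2)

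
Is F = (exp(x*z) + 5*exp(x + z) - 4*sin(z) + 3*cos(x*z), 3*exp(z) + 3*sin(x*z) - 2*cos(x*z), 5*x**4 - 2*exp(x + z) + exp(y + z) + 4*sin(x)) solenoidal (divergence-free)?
No, ∇·F = z*exp(x*z) - 3*z*sin(x*z) + 3*exp(x + z) + exp(y + z)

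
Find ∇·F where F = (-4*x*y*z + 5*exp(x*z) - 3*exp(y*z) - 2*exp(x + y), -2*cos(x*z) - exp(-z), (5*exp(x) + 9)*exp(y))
-4*y*z + 5*z*exp(x*z) - 2*exp(x + y)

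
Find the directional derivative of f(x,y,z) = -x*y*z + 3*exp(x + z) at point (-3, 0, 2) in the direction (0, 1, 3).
3*sqrt(10)*(3 + 2*E)*exp(-1)/10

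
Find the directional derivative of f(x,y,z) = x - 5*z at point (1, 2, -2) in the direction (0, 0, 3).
-5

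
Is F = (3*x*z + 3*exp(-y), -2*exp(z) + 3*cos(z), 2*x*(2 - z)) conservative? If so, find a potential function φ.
No, ∇×F = (2*exp(z) + 3*sin(z), 3*x + 2*z - 4, 3*exp(-y)) ≠ 0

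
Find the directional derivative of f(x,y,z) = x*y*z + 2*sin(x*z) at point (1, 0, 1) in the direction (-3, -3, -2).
-sqrt(22)*(3 + 10*cos(1))/22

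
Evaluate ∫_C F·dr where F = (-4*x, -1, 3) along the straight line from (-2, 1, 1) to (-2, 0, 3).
7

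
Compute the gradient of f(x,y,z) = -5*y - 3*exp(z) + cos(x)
(-sin(x), -5, -3*exp(z))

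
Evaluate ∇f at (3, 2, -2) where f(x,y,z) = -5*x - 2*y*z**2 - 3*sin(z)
(-5, -8, 16 - 3*cos(2))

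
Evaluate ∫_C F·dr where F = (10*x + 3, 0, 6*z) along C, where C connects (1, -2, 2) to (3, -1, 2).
46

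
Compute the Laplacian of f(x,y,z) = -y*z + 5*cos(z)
-5*cos(z)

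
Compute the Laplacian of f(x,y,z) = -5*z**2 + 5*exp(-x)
-10 + 5*exp(-x)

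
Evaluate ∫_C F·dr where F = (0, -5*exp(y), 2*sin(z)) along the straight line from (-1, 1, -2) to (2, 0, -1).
-5 - 2*cos(1) + 2*cos(2) + 5*E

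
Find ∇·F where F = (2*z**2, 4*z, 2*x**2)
0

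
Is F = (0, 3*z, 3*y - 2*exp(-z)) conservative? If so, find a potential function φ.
Yes, F is conservative. φ = 3*y*z + 2*exp(-z)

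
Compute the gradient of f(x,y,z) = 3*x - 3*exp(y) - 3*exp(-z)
(3, -3*exp(y), 3*exp(-z))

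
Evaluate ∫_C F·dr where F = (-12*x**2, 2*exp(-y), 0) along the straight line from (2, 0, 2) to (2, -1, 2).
2 - 2*E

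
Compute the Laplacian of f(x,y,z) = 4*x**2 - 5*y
8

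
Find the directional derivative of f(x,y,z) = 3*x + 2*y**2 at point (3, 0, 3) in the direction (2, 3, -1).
3*sqrt(14)/7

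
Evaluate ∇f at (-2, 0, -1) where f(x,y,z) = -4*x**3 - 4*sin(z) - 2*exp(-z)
(-48, 0, -4*cos(1) + 2*E)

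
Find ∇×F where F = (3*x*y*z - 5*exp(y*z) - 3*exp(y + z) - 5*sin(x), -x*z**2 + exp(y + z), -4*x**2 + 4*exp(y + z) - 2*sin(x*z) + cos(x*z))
(2*x*z + 3*exp(y + z), 3*x*y + 8*x - 5*y*exp(y*z) + z*sin(x*z) + 2*z*cos(x*z) - 3*exp(y + z), -3*x*z - z**2 + 5*z*exp(y*z) + 3*exp(y + z))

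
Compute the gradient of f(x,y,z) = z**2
(0, 0, 2*z)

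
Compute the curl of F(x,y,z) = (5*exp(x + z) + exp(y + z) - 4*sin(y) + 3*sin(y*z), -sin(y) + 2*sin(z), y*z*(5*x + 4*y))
(5*x*z + 8*y*z - 2*cos(z), -5*y*z + 3*y*cos(y*z) + 5*exp(x + z) + exp(y + z), -3*z*cos(y*z) - exp(y + z) + 4*cos(y))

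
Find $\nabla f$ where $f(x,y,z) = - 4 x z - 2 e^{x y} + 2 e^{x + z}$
(-2*y*exp(x*y) - 4*z + 2*exp(x + z), -2*x*exp(x*y), -4*x + 2*exp(x + z))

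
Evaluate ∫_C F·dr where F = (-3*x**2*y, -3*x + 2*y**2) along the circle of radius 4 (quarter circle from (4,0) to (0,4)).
128/3 + 36*pi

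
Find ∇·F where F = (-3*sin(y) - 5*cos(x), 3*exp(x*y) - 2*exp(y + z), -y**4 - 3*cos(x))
3*x*exp(x*y) - 2*exp(y + z) + 5*sin(x)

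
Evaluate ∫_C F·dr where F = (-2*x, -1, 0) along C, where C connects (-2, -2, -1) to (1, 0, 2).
1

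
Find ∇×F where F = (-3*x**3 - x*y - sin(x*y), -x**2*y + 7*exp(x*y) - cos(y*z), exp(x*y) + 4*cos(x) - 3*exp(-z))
(x*exp(x*y) - y*sin(y*z), -y*exp(x*y) + 4*sin(x), -2*x*y + x*cos(x*y) + x + 7*y*exp(x*y))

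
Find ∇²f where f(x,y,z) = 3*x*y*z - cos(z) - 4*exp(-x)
cos(z) - 4*exp(-x)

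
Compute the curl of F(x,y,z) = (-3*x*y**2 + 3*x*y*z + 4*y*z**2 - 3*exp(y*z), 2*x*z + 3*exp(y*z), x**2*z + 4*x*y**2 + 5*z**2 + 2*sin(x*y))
(8*x*y + 2*x*cos(x*y) - 2*x - 3*y*exp(y*z), 3*x*y - 2*x*z - 4*y**2 + 8*y*z - 3*y*exp(y*z) - 2*y*cos(x*y), 6*x*y - 3*x*z - 4*z**2 + 3*z*exp(y*z) + 2*z)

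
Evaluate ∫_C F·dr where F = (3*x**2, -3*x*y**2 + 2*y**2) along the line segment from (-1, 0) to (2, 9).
-1665/4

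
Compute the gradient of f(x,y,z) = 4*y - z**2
(0, 4, -2*z)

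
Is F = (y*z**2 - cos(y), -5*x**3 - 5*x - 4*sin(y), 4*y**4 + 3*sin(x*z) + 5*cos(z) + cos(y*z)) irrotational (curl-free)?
No, ∇×F = (16*y**3 - z*sin(y*z), z*(2*y - 3*cos(x*z)), -15*x**2 - z**2 - sin(y) - 5)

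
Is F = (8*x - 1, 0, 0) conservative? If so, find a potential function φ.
Yes, F is conservative. φ = x*(4*x - 1)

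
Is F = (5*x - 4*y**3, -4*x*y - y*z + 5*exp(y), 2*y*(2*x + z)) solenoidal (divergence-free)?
No, ∇·F = -4*x + 2*y - z + 5*exp(y) + 5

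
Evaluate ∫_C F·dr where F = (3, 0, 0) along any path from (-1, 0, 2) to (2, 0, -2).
9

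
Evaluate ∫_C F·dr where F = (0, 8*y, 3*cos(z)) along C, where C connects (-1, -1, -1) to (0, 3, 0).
3*sin(1) + 32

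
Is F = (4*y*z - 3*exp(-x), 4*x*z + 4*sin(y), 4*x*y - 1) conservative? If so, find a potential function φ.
Yes, F is conservative. φ = 4*x*y*z - z - 4*cos(y) + 3*exp(-x)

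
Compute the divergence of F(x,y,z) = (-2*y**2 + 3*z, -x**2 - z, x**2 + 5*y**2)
0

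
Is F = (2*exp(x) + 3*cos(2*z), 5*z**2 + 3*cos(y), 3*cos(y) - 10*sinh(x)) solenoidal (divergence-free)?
No, ∇·F = 2*exp(x) - 3*sin(y)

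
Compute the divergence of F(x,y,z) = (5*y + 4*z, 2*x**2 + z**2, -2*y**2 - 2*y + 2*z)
2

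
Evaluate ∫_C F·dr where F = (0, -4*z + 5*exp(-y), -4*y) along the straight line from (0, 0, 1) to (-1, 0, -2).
0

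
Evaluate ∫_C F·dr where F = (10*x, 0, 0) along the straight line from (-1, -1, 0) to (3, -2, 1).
40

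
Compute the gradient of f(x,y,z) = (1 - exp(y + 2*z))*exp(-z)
(0, -exp(y + z), -(exp(y + 2*z) + 1)*exp(-z))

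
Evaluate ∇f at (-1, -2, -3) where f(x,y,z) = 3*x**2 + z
(-6, 0, 1)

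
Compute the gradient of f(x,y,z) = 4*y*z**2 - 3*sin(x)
(-3*cos(x), 4*z**2, 8*y*z)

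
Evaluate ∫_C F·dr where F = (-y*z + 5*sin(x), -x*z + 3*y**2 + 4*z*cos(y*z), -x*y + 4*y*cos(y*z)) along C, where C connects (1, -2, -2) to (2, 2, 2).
-5*cos(2) + 5*cos(1) + 12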